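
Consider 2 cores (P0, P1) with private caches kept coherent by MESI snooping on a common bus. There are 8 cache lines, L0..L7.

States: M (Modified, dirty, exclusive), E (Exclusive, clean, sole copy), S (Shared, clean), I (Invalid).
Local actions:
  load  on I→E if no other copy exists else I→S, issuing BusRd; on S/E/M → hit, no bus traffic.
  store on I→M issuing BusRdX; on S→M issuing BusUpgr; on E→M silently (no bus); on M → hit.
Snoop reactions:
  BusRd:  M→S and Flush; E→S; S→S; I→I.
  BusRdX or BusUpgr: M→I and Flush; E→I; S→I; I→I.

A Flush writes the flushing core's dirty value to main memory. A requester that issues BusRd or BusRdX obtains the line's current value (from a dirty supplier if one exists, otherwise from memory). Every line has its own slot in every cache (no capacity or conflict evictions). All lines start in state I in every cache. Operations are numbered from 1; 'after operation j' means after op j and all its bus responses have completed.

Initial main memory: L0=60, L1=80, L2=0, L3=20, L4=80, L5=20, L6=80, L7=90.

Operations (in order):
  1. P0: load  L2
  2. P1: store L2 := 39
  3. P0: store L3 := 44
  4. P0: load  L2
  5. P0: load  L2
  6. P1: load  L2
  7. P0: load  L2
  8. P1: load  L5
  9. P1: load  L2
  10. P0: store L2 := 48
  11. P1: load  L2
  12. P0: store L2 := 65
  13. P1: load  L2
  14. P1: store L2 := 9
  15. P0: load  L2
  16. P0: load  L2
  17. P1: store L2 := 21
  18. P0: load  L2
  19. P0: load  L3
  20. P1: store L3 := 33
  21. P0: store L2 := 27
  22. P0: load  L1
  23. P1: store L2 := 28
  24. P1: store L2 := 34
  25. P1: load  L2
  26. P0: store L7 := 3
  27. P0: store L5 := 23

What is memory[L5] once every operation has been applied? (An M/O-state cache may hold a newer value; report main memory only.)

memory[L5] = 20

1. P0: load  L2  bus=[BusRd]  L2: P0=E P1=I  mem[L2]=0
2. P1: store L2 := 39  bus=[BusRdX]  L2: P0=I P1=M  mem[L2]=0
3. P0: store L3 := 44  bus=[BusRdX]  L3: P0=M P1=I  mem[L3]=20
4. P0: load  L2  bus=[BusRd,Flush]  L2: P0=S P1=S  mem[L2]=39
5. P0: load  L2  bus=[-]  L2: P0=S P1=S  mem[L2]=39
6. P1: load  L2  bus=[-]  L2: P0=S P1=S  mem[L2]=39
7. P0: load  L2  bus=[-]  L2: P0=S P1=S  mem[L2]=39
8. P1: load  L5  bus=[BusRd]  L5: P0=I P1=E  mem[L5]=20
9. P1: load  L2  bus=[-]  L2: P0=S P1=S  mem[L2]=39
10. P0: store L2 := 48  bus=[BusUpgr]  L2: P0=M P1=I  mem[L2]=39
11. P1: load  L2  bus=[BusRd,Flush]  L2: P0=S P1=S  mem[L2]=48
12. P0: store L2 := 65  bus=[BusUpgr]  L2: P0=M P1=I  mem[L2]=48
13. P1: load  L2  bus=[BusRd,Flush]  L2: P0=S P1=S  mem[L2]=65
14. P1: store L2 := 9  bus=[BusUpgr]  L2: P0=I P1=M  mem[L2]=65
15. P0: load  L2  bus=[BusRd,Flush]  L2: P0=S P1=S  mem[L2]=9
16. P0: load  L2  bus=[-]  L2: P0=S P1=S  mem[L2]=9
17. P1: store L2 := 21  bus=[BusUpgr]  L2: P0=I P1=M  mem[L2]=9
18. P0: load  L2  bus=[BusRd,Flush]  L2: P0=S P1=S  mem[L2]=21
19. P0: load  L3  bus=[-]  L3: P0=M P1=I  mem[L3]=20
20. P1: store L3 := 33  bus=[BusRdX,Flush]  L3: P0=I P1=M  mem[L3]=44
21. P0: store L2 := 27  bus=[BusUpgr]  L2: P0=M P1=I  mem[L2]=21
22. P0: load  L1  bus=[BusRd]  L1: P0=E P1=I  mem[L1]=80
23. P1: store L2 := 28  bus=[BusRdX,Flush]  L2: P0=I P1=M  mem[L2]=27
24. P1: store L2 := 34  bus=[-]  L2: P0=I P1=M  mem[L2]=27
25. P1: load  L2  bus=[-]  L2: P0=I P1=M  mem[L2]=27
26. P0: store L7 := 3  bus=[BusRdX]  L7: P0=M P1=I  mem[L7]=90
27. P0: store L5 := 23  bus=[BusRdX]  L5: P0=M P1=I  mem[L5]=20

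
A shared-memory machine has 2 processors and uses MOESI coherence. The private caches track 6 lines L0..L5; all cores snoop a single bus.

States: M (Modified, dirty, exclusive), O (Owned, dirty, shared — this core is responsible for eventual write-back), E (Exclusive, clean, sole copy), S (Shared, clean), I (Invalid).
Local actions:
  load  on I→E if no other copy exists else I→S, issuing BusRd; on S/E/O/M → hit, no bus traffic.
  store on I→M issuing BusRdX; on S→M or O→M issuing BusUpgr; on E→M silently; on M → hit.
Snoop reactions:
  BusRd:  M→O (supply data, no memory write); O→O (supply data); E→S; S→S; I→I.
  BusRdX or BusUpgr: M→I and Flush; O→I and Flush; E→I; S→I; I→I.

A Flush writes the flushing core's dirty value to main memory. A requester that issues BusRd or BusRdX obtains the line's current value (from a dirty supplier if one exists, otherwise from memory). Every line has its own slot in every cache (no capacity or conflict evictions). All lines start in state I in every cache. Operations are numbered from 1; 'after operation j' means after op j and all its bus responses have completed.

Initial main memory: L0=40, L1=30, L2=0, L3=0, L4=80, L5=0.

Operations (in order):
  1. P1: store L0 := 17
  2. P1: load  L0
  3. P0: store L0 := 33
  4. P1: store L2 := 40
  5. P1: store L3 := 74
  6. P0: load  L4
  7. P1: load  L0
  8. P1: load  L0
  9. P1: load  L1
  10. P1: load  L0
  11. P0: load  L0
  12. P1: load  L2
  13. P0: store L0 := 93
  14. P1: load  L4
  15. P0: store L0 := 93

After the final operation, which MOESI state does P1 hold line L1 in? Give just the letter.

[1] P1: store L0 := 17 | P0:I, P1:M(17) | bus: BusRdX
[2] P1: load  L0 | P0:I, P1:M(17) | bus: none
[3] P0: store L0 := 33 | P0:M(33), P1:I | bus: BusRdX,Flush
[4] P1: store L2 := 40 | P0:I, P1:M(40) | bus: BusRdX
[5] P1: store L3 := 74 | P0:I, P1:M(74) | bus: BusRdX
[6] P0: load  L4 | P0:E(80), P1:I | bus: BusRd
[7] P1: load  L0 | P0:O(33), P1:S(33) | bus: BusRd
[8] P1: load  L0 | P0:O(33), P1:S(33) | bus: none
[9] P1: load  L1 | P0:I, P1:E(30) | bus: BusRd
[10] P1: load  L0 | P0:O(33), P1:S(33) | bus: none
[11] P0: load  L0 | P0:O(33), P1:S(33) | bus: none
[12] P1: load  L2 | P0:I, P1:M(40) | bus: none
[13] P0: store L0 := 93 | P0:M(93), P1:I | bus: BusUpgr
[14] P1: load  L4 | P0:S(80), P1:S(80) | bus: BusRd
[15] P0: store L0 := 93 | P0:M(93), P1:I | bus: none

state = E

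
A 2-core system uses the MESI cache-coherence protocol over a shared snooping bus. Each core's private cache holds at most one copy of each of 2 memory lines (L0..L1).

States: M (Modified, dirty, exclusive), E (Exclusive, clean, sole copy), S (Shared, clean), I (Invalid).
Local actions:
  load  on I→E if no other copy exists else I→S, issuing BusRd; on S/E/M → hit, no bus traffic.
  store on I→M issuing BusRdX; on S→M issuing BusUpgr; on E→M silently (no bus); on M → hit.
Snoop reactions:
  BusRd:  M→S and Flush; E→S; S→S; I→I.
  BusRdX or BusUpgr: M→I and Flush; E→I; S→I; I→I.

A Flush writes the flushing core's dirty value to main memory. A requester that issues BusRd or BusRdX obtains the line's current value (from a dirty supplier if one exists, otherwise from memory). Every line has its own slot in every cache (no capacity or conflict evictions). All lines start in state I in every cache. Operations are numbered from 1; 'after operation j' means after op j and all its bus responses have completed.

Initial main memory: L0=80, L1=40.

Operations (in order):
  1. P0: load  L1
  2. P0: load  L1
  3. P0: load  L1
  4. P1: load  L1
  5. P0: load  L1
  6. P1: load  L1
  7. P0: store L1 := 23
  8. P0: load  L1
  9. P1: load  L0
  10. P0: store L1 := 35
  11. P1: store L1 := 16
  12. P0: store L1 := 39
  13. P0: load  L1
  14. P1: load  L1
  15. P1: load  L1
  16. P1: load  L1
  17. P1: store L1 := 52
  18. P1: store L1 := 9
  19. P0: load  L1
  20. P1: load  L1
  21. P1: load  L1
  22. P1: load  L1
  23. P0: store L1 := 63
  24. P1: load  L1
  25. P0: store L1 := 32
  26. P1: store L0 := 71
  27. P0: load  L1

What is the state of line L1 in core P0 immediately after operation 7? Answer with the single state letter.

[1] P0: load  L1 | P0:E(40), P1:I | bus: BusRd
[2] P0: load  L1 | P0:E(40), P1:I | bus: none
[3] P0: load  L1 | P0:E(40), P1:I | bus: none
[4] P1: load  L1 | P0:S(40), P1:S(40) | bus: BusRd
[5] P0: load  L1 | P0:S(40), P1:S(40) | bus: none
[6] P1: load  L1 | P0:S(40), P1:S(40) | bus: none
[7] P0: store L1 := 23 | P0:M(23), P1:I | bus: BusUpgr
[8] P0: load  L1 | P0:M(23), P1:I | bus: none
[9] P1: load  L0 | P0:I, P1:E(80) | bus: BusRd
[10] P0: store L1 := 35 | P0:M(35), P1:I | bus: none
[11] P1: store L1 := 16 | P0:I, P1:M(16) | bus: BusRdX,Flush
[12] P0: store L1 := 39 | P0:M(39), P1:I | bus: BusRdX,Flush
[13] P0: load  L1 | P0:M(39), P1:I | bus: none
[14] P1: load  L1 | P0:S(39), P1:S(39) | bus: BusRd,Flush
[15] P1: load  L1 | P0:S(39), P1:S(39) | bus: none
[16] P1: load  L1 | P0:S(39), P1:S(39) | bus: none
[17] P1: store L1 := 52 | P0:I, P1:M(52) | bus: BusUpgr
[18] P1: store L1 := 9 | P0:I, P1:M(9) | bus: none
[19] P0: load  L1 | P0:S(9), P1:S(9) | bus: BusRd,Flush
[20] P1: load  L1 | P0:S(9), P1:S(9) | bus: none
[21] P1: load  L1 | P0:S(9), P1:S(9) | bus: none
[22] P1: load  L1 | P0:S(9), P1:S(9) | bus: none
[23] P0: store L1 := 63 | P0:M(63), P1:I | bus: BusUpgr
[24] P1: load  L1 | P0:S(63), P1:S(63) | bus: BusRd,Flush
[25] P0: store L1 := 32 | P0:M(32), P1:I | bus: BusUpgr
[26] P1: store L0 := 71 | P0:I, P1:M(71) | bus: none
[27] P0: load  L1 | P0:M(32), P1:I | bus: none

state = M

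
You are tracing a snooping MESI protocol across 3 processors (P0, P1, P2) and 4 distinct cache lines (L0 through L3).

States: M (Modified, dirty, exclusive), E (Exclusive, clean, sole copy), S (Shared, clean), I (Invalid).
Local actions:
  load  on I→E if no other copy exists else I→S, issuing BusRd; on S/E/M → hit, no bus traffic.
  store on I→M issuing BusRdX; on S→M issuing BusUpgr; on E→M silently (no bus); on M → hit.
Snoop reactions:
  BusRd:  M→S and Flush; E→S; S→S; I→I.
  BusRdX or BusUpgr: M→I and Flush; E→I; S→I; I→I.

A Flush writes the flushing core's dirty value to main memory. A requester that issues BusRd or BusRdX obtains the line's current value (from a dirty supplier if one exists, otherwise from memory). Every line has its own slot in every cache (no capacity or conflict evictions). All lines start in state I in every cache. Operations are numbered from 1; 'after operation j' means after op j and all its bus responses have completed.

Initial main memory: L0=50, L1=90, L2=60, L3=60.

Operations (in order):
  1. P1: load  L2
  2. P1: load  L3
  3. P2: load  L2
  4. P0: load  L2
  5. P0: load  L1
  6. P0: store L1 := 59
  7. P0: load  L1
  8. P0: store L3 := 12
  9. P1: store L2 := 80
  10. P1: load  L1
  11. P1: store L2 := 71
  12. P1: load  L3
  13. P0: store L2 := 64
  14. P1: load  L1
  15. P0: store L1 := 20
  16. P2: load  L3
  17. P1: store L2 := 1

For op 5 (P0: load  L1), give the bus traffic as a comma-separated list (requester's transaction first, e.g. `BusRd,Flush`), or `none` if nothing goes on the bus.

bus = BusRd

[1] P1: load  L2 | P0:I, P1:E(60), P2:I | bus: BusRd
[2] P1: load  L3 | P0:I, P1:E(60), P2:I | bus: BusRd
[3] P2: load  L2 | P0:I, P1:S(60), P2:S(60) | bus: BusRd
[4] P0: load  L2 | P0:S(60), P1:S(60), P2:S(60) | bus: BusRd
[5] P0: load  L1 | P0:E(90), P1:I, P2:I | bus: BusRd
[6] P0: store L1 := 59 | P0:M(59), P1:I, P2:I | bus: none
[7] P0: load  L1 | P0:M(59), P1:I, P2:I | bus: none
[8] P0: store L3 := 12 | P0:M(12), P1:I, P2:I | bus: BusRdX
[9] P1: store L2 := 80 | P0:I, P1:M(80), P2:I | bus: BusUpgr
[10] P1: load  L1 | P0:S(59), P1:S(59), P2:I | bus: BusRd,Flush
[11] P1: store L2 := 71 | P0:I, P1:M(71), P2:I | bus: none
[12] P1: load  L3 | P0:S(12), P1:S(12), P2:I | bus: BusRd,Flush
[13] P0: store L2 := 64 | P0:M(64), P1:I, P2:I | bus: BusRdX,Flush
[14] P1: load  L1 | P0:S(59), P1:S(59), P2:I | bus: none
[15] P0: store L1 := 20 | P0:M(20), P1:I, P2:I | bus: BusUpgr
[16] P2: load  L3 | P0:S(12), P1:S(12), P2:S(12) | bus: BusRd
[17] P1: store L2 := 1 | P0:I, P1:M(1), P2:I | bus: BusRdX,Flush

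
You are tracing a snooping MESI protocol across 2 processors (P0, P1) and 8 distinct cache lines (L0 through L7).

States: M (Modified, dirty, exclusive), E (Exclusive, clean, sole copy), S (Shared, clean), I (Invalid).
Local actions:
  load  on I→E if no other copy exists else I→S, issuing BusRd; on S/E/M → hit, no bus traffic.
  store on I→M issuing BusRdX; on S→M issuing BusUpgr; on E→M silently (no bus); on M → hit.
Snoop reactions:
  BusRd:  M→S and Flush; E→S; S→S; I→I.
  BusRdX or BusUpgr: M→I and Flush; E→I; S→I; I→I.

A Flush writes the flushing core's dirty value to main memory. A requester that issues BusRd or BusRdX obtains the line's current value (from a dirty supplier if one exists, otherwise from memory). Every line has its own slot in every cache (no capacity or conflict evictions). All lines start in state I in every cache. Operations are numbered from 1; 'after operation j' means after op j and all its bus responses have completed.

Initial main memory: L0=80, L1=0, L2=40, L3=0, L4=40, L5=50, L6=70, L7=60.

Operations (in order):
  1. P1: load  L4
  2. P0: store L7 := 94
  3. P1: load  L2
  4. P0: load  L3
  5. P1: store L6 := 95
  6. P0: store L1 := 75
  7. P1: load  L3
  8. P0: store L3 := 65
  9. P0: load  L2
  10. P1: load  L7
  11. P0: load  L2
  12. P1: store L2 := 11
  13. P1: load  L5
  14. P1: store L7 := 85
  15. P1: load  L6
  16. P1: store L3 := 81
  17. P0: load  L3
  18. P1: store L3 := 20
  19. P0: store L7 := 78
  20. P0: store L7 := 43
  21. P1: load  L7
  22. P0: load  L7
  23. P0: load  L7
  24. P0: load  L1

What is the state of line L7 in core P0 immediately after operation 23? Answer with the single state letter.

step 1: P1: load  L4  ⟶  IE  (L4)  txn=BusRd  M[L4]=40
step 2: P0: store L7 := 94  ⟶  MI  (L7)  txn=BusRdX  M[L7]=60
step 3: P1: load  L2  ⟶  IE  (L2)  txn=BusRd  M[L2]=40
step 4: P0: load  L3  ⟶  EI  (L3)  txn=BusRd  M[L3]=0
step 5: P1: store L6 := 95  ⟶  IM  (L6)  txn=BusRdX  M[L6]=70
step 6: P0: store L1 := 75  ⟶  MI  (L1)  txn=BusRdX  M[L1]=0
step 7: P1: load  L3  ⟶  SS  (L3)  txn=BusRd  M[L3]=0
step 8: P0: store L3 := 65  ⟶  MI  (L3)  txn=BusUpgr  M[L3]=0
step 9: P0: load  L2  ⟶  SS  (L2)  txn=BusRd  M[L2]=40
step 10: P1: load  L7  ⟶  SS  (L7)  txn=BusRd+Flush  M[L7]=94
step 11: P0: load  L2  ⟶  SS  (L2)  txn=∅  M[L2]=40
step 12: P1: store L2 := 11  ⟶  IM  (L2)  txn=BusUpgr  M[L2]=40
step 13: P1: load  L5  ⟶  IE  (L5)  txn=BusRd  M[L5]=50
step 14: P1: store L7 := 85  ⟶  IM  (L7)  txn=BusUpgr  M[L7]=94
step 15: P1: load  L6  ⟶  IM  (L6)  txn=∅  M[L6]=70
step 16: P1: store L3 := 81  ⟶  IM  (L3)  txn=BusRdX+Flush  M[L3]=65
step 17: P0: load  L3  ⟶  SS  (L3)  txn=BusRd+Flush  M[L3]=81
step 18: P1: store L3 := 20  ⟶  IM  (L3)  txn=BusUpgr  M[L3]=81
step 19: P0: store L7 := 78  ⟶  MI  (L7)  txn=BusRdX+Flush  M[L7]=85
step 20: P0: store L7 := 43  ⟶  MI  (L7)  txn=∅  M[L7]=85
step 21: P1: load  L7  ⟶  SS  (L7)  txn=BusRd+Flush  M[L7]=43
step 22: P0: load  L7  ⟶  SS  (L7)  txn=∅  M[L7]=43
step 23: P0: load  L7  ⟶  SS  (L7)  txn=∅  M[L7]=43
step 24: P0: load  L1  ⟶  MI  (L1)  txn=∅  M[L1]=0

state = S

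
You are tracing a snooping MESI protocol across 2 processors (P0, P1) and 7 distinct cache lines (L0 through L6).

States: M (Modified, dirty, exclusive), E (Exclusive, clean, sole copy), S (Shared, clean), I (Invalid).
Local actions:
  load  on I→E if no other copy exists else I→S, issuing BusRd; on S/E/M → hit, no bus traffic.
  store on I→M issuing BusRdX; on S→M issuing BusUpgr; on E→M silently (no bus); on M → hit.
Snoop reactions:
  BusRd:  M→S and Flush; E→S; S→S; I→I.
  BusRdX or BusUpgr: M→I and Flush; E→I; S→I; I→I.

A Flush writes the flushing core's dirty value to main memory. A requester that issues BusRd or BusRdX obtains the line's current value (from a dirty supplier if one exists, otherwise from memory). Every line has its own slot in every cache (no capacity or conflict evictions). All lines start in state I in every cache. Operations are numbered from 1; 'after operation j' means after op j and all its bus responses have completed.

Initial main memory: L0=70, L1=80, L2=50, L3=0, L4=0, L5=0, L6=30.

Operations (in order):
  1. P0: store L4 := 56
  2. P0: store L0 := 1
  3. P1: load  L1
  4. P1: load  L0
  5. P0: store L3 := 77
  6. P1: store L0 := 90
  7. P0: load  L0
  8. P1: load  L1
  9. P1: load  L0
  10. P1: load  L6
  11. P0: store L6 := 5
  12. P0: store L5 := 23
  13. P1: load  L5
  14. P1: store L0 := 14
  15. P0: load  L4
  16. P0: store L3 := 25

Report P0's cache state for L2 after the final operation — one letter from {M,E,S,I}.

state = I

1. P0: store L4 := 56  bus=[BusRdX]  L4: P0=M P1=I  mem[L4]=0
2. P0: store L0 := 1  bus=[BusRdX]  L0: P0=M P1=I  mem[L0]=70
3. P1: load  L1  bus=[BusRd]  L1: P0=I P1=E  mem[L1]=80
4. P1: load  L0  bus=[BusRd,Flush]  L0: P0=S P1=S  mem[L0]=1
5. P0: store L3 := 77  bus=[BusRdX]  L3: P0=M P1=I  mem[L3]=0
6. P1: store L0 := 90  bus=[BusUpgr]  L0: P0=I P1=M  mem[L0]=1
7. P0: load  L0  bus=[BusRd,Flush]  L0: P0=S P1=S  mem[L0]=90
8. P1: load  L1  bus=[-]  L1: P0=I P1=E  mem[L1]=80
9. P1: load  L0  bus=[-]  L0: P0=S P1=S  mem[L0]=90
10. P1: load  L6  bus=[BusRd]  L6: P0=I P1=E  mem[L6]=30
11. P0: store L6 := 5  bus=[BusRdX]  L6: P0=M P1=I  mem[L6]=30
12. P0: store L5 := 23  bus=[BusRdX]  L5: P0=M P1=I  mem[L5]=0
13. P1: load  L5  bus=[BusRd,Flush]  L5: P0=S P1=S  mem[L5]=23
14. P1: store L0 := 14  bus=[BusUpgr]  L0: P0=I P1=M  mem[L0]=90
15. P0: load  L4  bus=[-]  L4: P0=M P1=I  mem[L4]=0
16. P0: store L3 := 25  bus=[-]  L3: P0=M P1=I  mem[L3]=0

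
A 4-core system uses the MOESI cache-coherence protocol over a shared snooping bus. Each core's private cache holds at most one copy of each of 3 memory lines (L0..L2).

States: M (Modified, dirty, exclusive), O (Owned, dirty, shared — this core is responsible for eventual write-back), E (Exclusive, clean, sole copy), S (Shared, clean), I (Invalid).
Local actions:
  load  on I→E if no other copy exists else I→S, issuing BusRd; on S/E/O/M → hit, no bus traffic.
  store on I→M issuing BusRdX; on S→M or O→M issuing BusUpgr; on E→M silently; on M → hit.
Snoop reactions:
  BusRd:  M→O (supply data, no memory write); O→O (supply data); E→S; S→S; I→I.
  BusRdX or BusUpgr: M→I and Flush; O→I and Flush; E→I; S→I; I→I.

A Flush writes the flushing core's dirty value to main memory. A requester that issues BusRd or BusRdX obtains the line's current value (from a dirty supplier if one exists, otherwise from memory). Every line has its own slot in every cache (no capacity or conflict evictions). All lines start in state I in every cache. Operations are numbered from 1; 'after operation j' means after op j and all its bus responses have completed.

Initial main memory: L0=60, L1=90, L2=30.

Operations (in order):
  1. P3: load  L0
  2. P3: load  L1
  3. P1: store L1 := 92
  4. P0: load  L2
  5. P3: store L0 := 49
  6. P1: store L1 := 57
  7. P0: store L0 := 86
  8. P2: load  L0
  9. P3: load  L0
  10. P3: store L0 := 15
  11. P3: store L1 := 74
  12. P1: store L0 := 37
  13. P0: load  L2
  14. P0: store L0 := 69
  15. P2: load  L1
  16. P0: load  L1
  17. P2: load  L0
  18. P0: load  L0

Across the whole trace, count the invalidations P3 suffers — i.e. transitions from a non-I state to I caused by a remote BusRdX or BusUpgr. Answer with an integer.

[1] P3: load  L0 | P0:I, P1:I, P2:I, P3:E(60) | bus: BusRd
[2] P3: load  L1 | P0:I, P1:I, P2:I, P3:E(90) | bus: BusRd
[3] P1: store L1 := 92 | P0:I, P1:M(92), P2:I, P3:I | bus: BusRdX
[4] P0: load  L2 | P0:E(30), P1:I, P2:I, P3:I | bus: BusRd
[5] P3: store L0 := 49 | P0:I, P1:I, P2:I, P3:M(49) | bus: none
[6] P1: store L1 := 57 | P0:I, P1:M(57), P2:I, P3:I | bus: none
[7] P0: store L0 := 86 | P0:M(86), P1:I, P2:I, P3:I | bus: BusRdX,Flush
[8] P2: load  L0 | P0:O(86), P1:I, P2:S(86), P3:I | bus: BusRd
[9] P3: load  L0 | P0:O(86), P1:I, P2:S(86), P3:S(86) | bus: BusRd
[10] P3: store L0 := 15 | P0:I, P1:I, P2:I, P3:M(15) | bus: BusUpgr,Flush
[11] P3: store L1 := 74 | P0:I, P1:I, P2:I, P3:M(74) | bus: BusRdX,Flush
[12] P1: store L0 := 37 | P0:I, P1:M(37), P2:I, P3:I | bus: BusRdX,Flush
[13] P0: load  L2 | P0:E(30), P1:I, P2:I, P3:I | bus: none
[14] P0: store L0 := 69 | P0:M(69), P1:I, P2:I, P3:I | bus: BusRdX,Flush
[15] P2: load  L1 | P0:I, P1:I, P2:S(74), P3:O(74) | bus: BusRd
[16] P0: load  L1 | P0:S(74), P1:I, P2:S(74), P3:O(74) | bus: BusRd
[17] P2: load  L0 | P0:O(69), P1:I, P2:S(69), P3:I | bus: BusRd
[18] P0: load  L0 | P0:O(69), P1:I, P2:S(69), P3:I | bus: none

invalidations = 3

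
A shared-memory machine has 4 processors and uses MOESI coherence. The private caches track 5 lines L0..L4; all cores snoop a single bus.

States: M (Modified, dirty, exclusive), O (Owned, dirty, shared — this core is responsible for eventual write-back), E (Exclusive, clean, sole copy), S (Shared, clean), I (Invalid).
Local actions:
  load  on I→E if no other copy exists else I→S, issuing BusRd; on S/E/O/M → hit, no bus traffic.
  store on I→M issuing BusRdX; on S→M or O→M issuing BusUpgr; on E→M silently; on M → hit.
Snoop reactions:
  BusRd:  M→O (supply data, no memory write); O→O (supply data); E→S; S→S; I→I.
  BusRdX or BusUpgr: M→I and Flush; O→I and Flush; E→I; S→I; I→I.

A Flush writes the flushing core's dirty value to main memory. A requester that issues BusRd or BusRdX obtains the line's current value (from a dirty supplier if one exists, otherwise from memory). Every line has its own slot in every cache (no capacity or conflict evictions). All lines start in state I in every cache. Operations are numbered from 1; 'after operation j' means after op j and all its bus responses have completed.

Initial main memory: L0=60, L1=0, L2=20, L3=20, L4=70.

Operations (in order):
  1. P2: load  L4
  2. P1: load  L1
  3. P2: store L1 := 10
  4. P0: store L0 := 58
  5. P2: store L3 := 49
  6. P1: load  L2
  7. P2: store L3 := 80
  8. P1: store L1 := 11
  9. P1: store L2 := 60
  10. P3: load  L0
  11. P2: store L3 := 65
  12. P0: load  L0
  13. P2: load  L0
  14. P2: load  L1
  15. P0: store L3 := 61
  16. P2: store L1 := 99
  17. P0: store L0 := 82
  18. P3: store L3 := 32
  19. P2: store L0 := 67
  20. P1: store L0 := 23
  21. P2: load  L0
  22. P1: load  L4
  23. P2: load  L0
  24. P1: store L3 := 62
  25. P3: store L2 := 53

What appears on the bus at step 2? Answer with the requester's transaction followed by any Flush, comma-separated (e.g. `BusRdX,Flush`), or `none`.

[1] P2: load  L4 | P0:I, P1:I, P2:E(70), P3:I | bus: BusRd
[2] P1: load  L1 | P0:I, P1:E(0), P2:I, P3:I | bus: BusRd
[3] P2: store L1 := 10 | P0:I, P1:I, P2:M(10), P3:I | bus: BusRdX
[4] P0: store L0 := 58 | P0:M(58), P1:I, P2:I, P3:I | bus: BusRdX
[5] P2: store L3 := 49 | P0:I, P1:I, P2:M(49), P3:I | bus: BusRdX
[6] P1: load  L2 | P0:I, P1:E(20), P2:I, P3:I | bus: BusRd
[7] P2: store L3 := 80 | P0:I, P1:I, P2:M(80), P3:I | bus: none
[8] P1: store L1 := 11 | P0:I, P1:M(11), P2:I, P3:I | bus: BusRdX,Flush
[9] P1: store L2 := 60 | P0:I, P1:M(60), P2:I, P3:I | bus: none
[10] P3: load  L0 | P0:O(58), P1:I, P2:I, P3:S(58) | bus: BusRd
[11] P2: store L3 := 65 | P0:I, P1:I, P2:M(65), P3:I | bus: none
[12] P0: load  L0 | P0:O(58), P1:I, P2:I, P3:S(58) | bus: none
[13] P2: load  L0 | P0:O(58), P1:I, P2:S(58), P3:S(58) | bus: BusRd
[14] P2: load  L1 | P0:I, P1:O(11), P2:S(11), P3:I | bus: BusRd
[15] P0: store L3 := 61 | P0:M(61), P1:I, P2:I, P3:I | bus: BusRdX,Flush
[16] P2: store L1 := 99 | P0:I, P1:I, P2:M(99), P3:I | bus: BusUpgr,Flush
[17] P0: store L0 := 82 | P0:M(82), P1:I, P2:I, P3:I | bus: BusUpgr
[18] P3: store L3 := 32 | P0:I, P1:I, P2:I, P3:M(32) | bus: BusRdX,Flush
[19] P2: store L0 := 67 | P0:I, P1:I, P2:M(67), P3:I | bus: BusRdX,Flush
[20] P1: store L0 := 23 | P0:I, P1:M(23), P2:I, P3:I | bus: BusRdX,Flush
[21] P2: load  L0 | P0:I, P1:O(23), P2:S(23), P3:I | bus: BusRd
[22] P1: load  L4 | P0:I, P1:S(70), P2:S(70), P3:I | bus: BusRd
[23] P2: load  L0 | P0:I, P1:O(23), P2:S(23), P3:I | bus: none
[24] P1: store L3 := 62 | P0:I, P1:M(62), P2:I, P3:I | bus: BusRdX,Flush
[25] P3: store L2 := 53 | P0:I, P1:I, P2:I, P3:M(53) | bus: BusRdX,Flush

bus = BusRd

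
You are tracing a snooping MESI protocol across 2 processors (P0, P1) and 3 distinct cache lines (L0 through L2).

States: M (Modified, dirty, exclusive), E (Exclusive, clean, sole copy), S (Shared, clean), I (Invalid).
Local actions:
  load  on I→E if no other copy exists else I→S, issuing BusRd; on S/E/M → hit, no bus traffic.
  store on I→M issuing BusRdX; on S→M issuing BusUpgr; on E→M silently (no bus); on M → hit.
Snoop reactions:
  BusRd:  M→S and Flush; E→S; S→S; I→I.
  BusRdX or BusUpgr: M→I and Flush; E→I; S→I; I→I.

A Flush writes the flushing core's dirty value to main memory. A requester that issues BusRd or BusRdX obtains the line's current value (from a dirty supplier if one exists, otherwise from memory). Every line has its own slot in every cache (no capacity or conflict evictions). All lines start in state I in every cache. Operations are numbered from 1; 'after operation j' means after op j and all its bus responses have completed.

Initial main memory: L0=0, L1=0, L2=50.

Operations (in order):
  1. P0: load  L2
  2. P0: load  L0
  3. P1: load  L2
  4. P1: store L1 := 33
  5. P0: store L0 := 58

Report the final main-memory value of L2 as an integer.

memory[L2] = 50

[1] P0: load  L2 | P0:E(50), P1:I | bus: BusRd
[2] P0: load  L0 | P0:E(0), P1:I | bus: BusRd
[3] P1: load  L2 | P0:S(50), P1:S(50) | bus: BusRd
[4] P1: store L1 := 33 | P0:I, P1:M(33) | bus: BusRdX
[5] P0: store L0 := 58 | P0:M(58), P1:I | bus: none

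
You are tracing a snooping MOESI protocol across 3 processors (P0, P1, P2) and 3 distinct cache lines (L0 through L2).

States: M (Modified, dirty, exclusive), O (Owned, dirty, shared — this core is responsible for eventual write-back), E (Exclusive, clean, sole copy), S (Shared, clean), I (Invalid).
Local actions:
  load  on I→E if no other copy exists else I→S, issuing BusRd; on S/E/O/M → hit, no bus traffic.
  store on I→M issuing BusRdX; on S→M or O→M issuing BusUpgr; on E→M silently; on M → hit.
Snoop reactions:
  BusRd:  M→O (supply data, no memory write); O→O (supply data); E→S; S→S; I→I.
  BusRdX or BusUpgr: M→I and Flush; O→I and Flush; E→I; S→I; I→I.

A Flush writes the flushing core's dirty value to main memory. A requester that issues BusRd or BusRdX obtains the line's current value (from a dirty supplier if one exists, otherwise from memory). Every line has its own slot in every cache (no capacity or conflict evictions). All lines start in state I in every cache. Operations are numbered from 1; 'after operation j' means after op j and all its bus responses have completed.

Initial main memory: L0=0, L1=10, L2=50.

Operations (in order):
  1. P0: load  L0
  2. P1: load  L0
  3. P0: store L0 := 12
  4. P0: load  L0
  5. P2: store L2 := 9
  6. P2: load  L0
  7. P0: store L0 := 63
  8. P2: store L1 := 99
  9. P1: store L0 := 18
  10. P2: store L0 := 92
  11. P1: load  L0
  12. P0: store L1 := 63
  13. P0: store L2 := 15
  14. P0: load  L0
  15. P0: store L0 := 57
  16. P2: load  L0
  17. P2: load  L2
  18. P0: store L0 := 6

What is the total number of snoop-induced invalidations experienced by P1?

step 1: P0: load  L0  ⟶  EII  (L0)  txn=BusRd  M[L0]=0
step 2: P1: load  L0  ⟶  SSI  (L0)  txn=BusRd  M[L0]=0
step 3: P0: store L0 := 12  ⟶  MII  (L0)  txn=BusUpgr  M[L0]=0
step 4: P0: load  L0  ⟶  MII  (L0)  txn=∅  M[L0]=0
step 5: P2: store L2 := 9  ⟶  IIM  (L2)  txn=BusRdX  M[L2]=50
step 6: P2: load  L0  ⟶  OIS  (L0)  txn=BusRd  M[L0]=0
step 7: P0: store L0 := 63  ⟶  MII  (L0)  txn=BusUpgr  M[L0]=0
step 8: P2: store L1 := 99  ⟶  IIM  (L1)  txn=BusRdX  M[L1]=10
step 9: P1: store L0 := 18  ⟶  IMI  (L0)  txn=BusRdX+Flush  M[L0]=63
step 10: P2: store L0 := 92  ⟶  IIM  (L0)  txn=BusRdX+Flush  M[L0]=18
step 11: P1: load  L0  ⟶  ISO  (L0)  txn=BusRd  M[L0]=18
step 12: P0: store L1 := 63  ⟶  MII  (L1)  txn=BusRdX+Flush  M[L1]=99
step 13: P0: store L2 := 15  ⟶  MII  (L2)  txn=BusRdX+Flush  M[L2]=9
step 14: P0: load  L0  ⟶  SSO  (L0)  txn=BusRd  M[L0]=18
step 15: P0: store L0 := 57  ⟶  MII  (L0)  txn=BusUpgr+Flush  M[L0]=92
step 16: P2: load  L0  ⟶  OIS  (L0)  txn=BusRd  M[L0]=92
step 17: P2: load  L2  ⟶  OIS  (L2)  txn=BusRd  M[L2]=9
step 18: P0: store L0 := 6  ⟶  MII  (L0)  txn=BusUpgr  M[L0]=92

invalidations = 3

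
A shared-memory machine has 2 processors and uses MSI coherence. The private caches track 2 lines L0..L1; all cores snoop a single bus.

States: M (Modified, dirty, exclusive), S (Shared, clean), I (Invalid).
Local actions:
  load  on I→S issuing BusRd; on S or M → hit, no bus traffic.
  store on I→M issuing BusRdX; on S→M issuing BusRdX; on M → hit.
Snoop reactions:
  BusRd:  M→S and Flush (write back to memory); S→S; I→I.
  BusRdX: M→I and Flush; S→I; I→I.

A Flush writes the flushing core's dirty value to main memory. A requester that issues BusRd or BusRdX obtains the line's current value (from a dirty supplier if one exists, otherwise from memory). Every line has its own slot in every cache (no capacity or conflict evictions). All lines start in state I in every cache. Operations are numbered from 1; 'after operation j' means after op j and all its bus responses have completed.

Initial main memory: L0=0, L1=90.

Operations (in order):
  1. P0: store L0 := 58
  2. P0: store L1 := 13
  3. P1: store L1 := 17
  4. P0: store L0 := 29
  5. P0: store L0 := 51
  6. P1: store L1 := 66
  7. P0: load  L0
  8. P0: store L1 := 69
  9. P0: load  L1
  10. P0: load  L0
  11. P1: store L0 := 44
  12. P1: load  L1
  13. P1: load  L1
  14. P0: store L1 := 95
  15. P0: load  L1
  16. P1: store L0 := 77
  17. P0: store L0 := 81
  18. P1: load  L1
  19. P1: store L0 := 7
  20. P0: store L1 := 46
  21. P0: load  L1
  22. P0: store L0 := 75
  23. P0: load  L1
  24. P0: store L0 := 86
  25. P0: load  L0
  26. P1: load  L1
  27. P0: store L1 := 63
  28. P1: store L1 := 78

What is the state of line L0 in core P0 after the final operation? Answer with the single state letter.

1. P0: store L0 := 58  bus=[BusRdX]  L0: P0=M P1=I  mem[L0]=0
2. P0: store L1 := 13  bus=[BusRdX]  L1: P0=M P1=I  mem[L1]=90
3. P1: store L1 := 17  bus=[BusRdX,Flush]  L1: P0=I P1=M  mem[L1]=13
4. P0: store L0 := 29  bus=[-]  L0: P0=M P1=I  mem[L0]=0
5. P0: store L0 := 51  bus=[-]  L0: P0=M P1=I  mem[L0]=0
6. P1: store L1 := 66  bus=[-]  L1: P0=I P1=M  mem[L1]=13
7. P0: load  L0  bus=[-]  L0: P0=M P1=I  mem[L0]=0
8. P0: store L1 := 69  bus=[BusRdX,Flush]  L1: P0=M P1=I  mem[L1]=66
9. P0: load  L1  bus=[-]  L1: P0=M P1=I  mem[L1]=66
10. P0: load  L0  bus=[-]  L0: P0=M P1=I  mem[L0]=0
11. P1: store L0 := 44  bus=[BusRdX,Flush]  L0: P0=I P1=M  mem[L0]=51
12. P1: load  L1  bus=[BusRd,Flush]  L1: P0=S P1=S  mem[L1]=69
13. P1: load  L1  bus=[-]  L1: P0=S P1=S  mem[L1]=69
14. P0: store L1 := 95  bus=[BusRdX]  L1: P0=M P1=I  mem[L1]=69
15. P0: load  L1  bus=[-]  L1: P0=M P1=I  mem[L1]=69
16. P1: store L0 := 77  bus=[-]  L0: P0=I P1=M  mem[L0]=51
17. P0: store L0 := 81  bus=[BusRdX,Flush]  L0: P0=M P1=I  mem[L0]=77
18. P1: load  L1  bus=[BusRd,Flush]  L1: P0=S P1=S  mem[L1]=95
19. P1: store L0 := 7  bus=[BusRdX,Flush]  L0: P0=I P1=M  mem[L0]=81
20. P0: store L1 := 46  bus=[BusRdX]  L1: P0=M P1=I  mem[L1]=95
21. P0: load  L1  bus=[-]  L1: P0=M P1=I  mem[L1]=95
22. P0: store L0 := 75  bus=[BusRdX,Flush]  L0: P0=M P1=I  mem[L0]=7
23. P0: load  L1  bus=[-]  L1: P0=M P1=I  mem[L1]=95
24. P0: store L0 := 86  bus=[-]  L0: P0=M P1=I  mem[L0]=7
25. P0: load  L0  bus=[-]  L0: P0=M P1=I  mem[L0]=7
26. P1: load  L1  bus=[BusRd,Flush]  L1: P0=S P1=S  mem[L1]=46
27. P0: store L1 := 63  bus=[BusRdX]  L1: P0=M P1=I  mem[L1]=46
28. P1: store L1 := 78  bus=[BusRdX,Flush]  L1: P0=I P1=M  mem[L1]=63

state = M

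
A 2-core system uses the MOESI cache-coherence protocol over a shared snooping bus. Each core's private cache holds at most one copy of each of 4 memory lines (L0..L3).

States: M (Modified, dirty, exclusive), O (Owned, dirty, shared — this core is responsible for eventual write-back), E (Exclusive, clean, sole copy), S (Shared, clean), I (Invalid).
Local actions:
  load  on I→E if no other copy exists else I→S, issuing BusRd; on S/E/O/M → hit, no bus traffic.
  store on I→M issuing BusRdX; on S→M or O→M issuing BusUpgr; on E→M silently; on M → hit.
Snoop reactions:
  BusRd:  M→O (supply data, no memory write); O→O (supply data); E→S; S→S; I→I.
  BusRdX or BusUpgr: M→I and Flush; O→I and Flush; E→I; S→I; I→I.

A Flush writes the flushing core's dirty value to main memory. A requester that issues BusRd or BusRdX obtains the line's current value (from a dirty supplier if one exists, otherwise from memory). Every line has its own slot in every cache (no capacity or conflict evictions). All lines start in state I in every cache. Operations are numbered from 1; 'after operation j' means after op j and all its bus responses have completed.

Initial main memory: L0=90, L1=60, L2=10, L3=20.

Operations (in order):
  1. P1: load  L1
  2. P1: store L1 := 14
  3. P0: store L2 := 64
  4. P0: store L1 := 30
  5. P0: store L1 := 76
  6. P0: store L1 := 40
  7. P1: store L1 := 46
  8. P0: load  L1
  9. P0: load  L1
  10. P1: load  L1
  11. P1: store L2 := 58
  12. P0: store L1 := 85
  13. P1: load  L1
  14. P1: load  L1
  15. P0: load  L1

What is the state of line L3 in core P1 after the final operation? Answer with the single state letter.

  op1 P1: load  L1 → I/E on L1; bus BusRd; mem=60
  op2 P1: store L1 := 14 → I/M on L1; bus (none); mem=60
  op3 P0: store L2 := 64 → M/I on L2; bus BusRdX; mem=10
  op4 P0: store L1 := 30 → M/I on L1; bus BusRdX Flush; mem=14
  op5 P0: store L1 := 76 → M/I on L1; bus (none); mem=14
  op6 P0: store L1 := 40 → M/I on L1; bus (none); mem=14
  op7 P1: store L1 := 46 → I/M on L1; bus BusRdX Flush; mem=40
  op8 P0: load  L1 → S/O on L1; bus BusRd; mem=40
  op9 P0: load  L1 → S/O on L1; bus (none); mem=40
  op10 P1: load  L1 → S/O on L1; bus (none); mem=40
  op11 P1: store L2 := 58 → I/M on L2; bus BusRdX Flush; mem=64
  op12 P0: store L1 := 85 → M/I on L1; bus BusUpgr Flush; mem=46
  op13 P1: load  L1 → O/S on L1; bus BusRd; mem=46
  op14 P1: load  L1 → O/S on L1; bus (none); mem=46
  op15 P0: load  L1 → O/S on L1; bus (none); mem=46

state = I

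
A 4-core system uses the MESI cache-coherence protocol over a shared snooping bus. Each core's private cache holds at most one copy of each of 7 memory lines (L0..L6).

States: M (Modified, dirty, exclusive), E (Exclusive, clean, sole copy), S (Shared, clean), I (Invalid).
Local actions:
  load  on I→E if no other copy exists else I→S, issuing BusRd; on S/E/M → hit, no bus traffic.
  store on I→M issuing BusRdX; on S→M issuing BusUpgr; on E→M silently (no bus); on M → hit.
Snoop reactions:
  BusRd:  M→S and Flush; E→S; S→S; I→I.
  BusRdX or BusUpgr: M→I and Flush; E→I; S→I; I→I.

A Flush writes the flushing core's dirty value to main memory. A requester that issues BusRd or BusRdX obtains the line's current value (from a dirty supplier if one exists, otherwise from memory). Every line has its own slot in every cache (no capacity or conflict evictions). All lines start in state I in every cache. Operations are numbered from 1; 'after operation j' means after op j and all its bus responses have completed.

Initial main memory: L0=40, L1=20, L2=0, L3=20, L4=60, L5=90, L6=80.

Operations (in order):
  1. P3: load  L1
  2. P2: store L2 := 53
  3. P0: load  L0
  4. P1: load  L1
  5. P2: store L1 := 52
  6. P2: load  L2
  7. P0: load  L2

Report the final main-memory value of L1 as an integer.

memory[L1] = 20

  op1 P3: load  L1 → I/I/I/E on L1; bus BusRd; mem=20
  op2 P2: store L2 := 53 → I/I/M/I on L2; bus BusRdX; mem=0
  op3 P0: load  L0 → E/I/I/I on L0; bus BusRd; mem=40
  op4 P1: load  L1 → I/S/I/S on L1; bus BusRd; mem=20
  op5 P2: store L1 := 52 → I/I/M/I on L1; bus BusRdX; mem=20
  op6 P2: load  L2 → I/I/M/I on L2; bus (none); mem=0
  op7 P0: load  L2 → S/I/S/I on L2; bus BusRd Flush; mem=53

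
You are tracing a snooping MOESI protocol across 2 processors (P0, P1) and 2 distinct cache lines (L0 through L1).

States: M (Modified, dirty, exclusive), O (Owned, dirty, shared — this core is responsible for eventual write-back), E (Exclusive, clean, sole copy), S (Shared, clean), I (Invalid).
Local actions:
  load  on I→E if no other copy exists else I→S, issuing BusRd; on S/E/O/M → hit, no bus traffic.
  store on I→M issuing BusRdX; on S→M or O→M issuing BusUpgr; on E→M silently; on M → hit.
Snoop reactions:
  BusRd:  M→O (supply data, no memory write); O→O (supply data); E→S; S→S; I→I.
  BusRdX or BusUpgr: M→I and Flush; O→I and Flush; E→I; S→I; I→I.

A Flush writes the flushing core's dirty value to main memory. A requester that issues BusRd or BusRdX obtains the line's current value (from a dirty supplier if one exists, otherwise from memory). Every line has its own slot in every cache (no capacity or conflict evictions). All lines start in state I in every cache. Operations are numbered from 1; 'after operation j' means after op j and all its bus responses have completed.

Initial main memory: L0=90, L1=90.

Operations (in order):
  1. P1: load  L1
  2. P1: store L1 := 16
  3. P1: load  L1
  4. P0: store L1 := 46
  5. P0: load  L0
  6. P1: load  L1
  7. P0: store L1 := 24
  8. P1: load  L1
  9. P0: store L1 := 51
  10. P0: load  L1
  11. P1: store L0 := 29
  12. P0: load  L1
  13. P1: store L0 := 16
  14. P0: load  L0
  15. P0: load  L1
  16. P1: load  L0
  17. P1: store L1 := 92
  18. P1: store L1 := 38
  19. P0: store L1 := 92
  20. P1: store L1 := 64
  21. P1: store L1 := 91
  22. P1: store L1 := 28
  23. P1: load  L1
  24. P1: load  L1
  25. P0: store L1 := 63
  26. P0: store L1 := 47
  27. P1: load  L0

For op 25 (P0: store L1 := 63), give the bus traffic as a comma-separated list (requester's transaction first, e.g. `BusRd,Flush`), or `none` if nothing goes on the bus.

step 1: P1: load  L1  ⟶  IE  (L1)  txn=BusRd  M[L1]=90
step 2: P1: store L1 := 16  ⟶  IM  (L1)  txn=∅  M[L1]=90
step 3: P1: load  L1  ⟶  IM  (L1)  txn=∅  M[L1]=90
step 4: P0: store L1 := 46  ⟶  MI  (L1)  txn=BusRdX+Flush  M[L1]=16
step 5: P0: load  L0  ⟶  EI  (L0)  txn=BusRd  M[L0]=90
step 6: P1: load  L1  ⟶  OS  (L1)  txn=BusRd  M[L1]=16
step 7: P0: store L1 := 24  ⟶  MI  (L1)  txn=BusUpgr  M[L1]=16
step 8: P1: load  L1  ⟶  OS  (L1)  txn=BusRd  M[L1]=16
step 9: P0: store L1 := 51  ⟶  MI  (L1)  txn=BusUpgr  M[L1]=16
step 10: P0: load  L1  ⟶  MI  (L1)  txn=∅  M[L1]=16
step 11: P1: store L0 := 29  ⟶  IM  (L0)  txn=BusRdX  M[L0]=90
step 12: P0: load  L1  ⟶  MI  (L1)  txn=∅  M[L1]=16
step 13: P1: store L0 := 16  ⟶  IM  (L0)  txn=∅  M[L0]=90
step 14: P0: load  L0  ⟶  SO  (L0)  txn=BusRd  M[L0]=90
step 15: P0: load  L1  ⟶  MI  (L1)  txn=∅  M[L1]=16
step 16: P1: load  L0  ⟶  SO  (L0)  txn=∅  M[L0]=90
step 17: P1: store L1 := 92  ⟶  IM  (L1)  txn=BusRdX+Flush  M[L1]=51
step 18: P1: store L1 := 38  ⟶  IM  (L1)  txn=∅  M[L1]=51
step 19: P0: store L1 := 92  ⟶  MI  (L1)  txn=BusRdX+Flush  M[L1]=38
step 20: P1: store L1 := 64  ⟶  IM  (L1)  txn=BusRdX+Flush  M[L1]=92
step 21: P1: store L1 := 91  ⟶  IM  (L1)  txn=∅  M[L1]=92
step 22: P1: store L1 := 28  ⟶  IM  (L1)  txn=∅  M[L1]=92
step 23: P1: load  L1  ⟶  IM  (L1)  txn=∅  M[L1]=92
step 24: P1: load  L1  ⟶  IM  (L1)  txn=∅  M[L1]=92
step 25: P0: store L1 := 63  ⟶  MI  (L1)  txn=BusRdX+Flush  M[L1]=28
step 26: P0: store L1 := 47  ⟶  MI  (L1)  txn=∅  M[L1]=28
step 27: P1: load  L0  ⟶  SO  (L0)  txn=∅  M[L0]=90

bus = BusRdX,Flush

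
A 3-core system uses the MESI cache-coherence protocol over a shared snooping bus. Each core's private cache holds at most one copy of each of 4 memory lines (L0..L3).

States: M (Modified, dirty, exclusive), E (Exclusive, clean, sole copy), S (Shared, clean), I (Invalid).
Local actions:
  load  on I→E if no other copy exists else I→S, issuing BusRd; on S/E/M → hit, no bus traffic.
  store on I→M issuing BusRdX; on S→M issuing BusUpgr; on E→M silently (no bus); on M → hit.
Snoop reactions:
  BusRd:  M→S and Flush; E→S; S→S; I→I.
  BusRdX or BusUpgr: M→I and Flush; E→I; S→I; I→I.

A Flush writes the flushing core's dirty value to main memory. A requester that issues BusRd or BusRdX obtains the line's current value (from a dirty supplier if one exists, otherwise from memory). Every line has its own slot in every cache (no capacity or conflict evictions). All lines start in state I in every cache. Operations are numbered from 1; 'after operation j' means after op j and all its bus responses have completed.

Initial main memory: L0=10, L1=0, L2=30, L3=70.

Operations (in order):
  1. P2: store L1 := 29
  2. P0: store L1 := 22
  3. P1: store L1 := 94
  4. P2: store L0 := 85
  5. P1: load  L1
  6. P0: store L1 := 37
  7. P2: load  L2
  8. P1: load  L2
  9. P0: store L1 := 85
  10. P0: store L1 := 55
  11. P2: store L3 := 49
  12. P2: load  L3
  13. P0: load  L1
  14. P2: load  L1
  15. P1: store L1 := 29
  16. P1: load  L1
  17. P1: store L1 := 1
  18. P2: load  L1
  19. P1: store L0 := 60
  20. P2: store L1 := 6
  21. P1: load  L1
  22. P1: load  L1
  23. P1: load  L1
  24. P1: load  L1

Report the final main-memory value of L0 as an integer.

step 1: P2: store L1 := 29  ⟶  IIM  (L1)  txn=BusRdX  M[L1]=0
step 2: P0: store L1 := 22  ⟶  MII  (L1)  txn=BusRdX+Flush  M[L1]=29
step 3: P1: store L1 := 94  ⟶  IMI  (L1)  txn=BusRdX+Flush  M[L1]=22
step 4: P2: store L0 := 85  ⟶  IIM  (L0)  txn=BusRdX  M[L0]=10
step 5: P1: load  L1  ⟶  IMI  (L1)  txn=∅  M[L1]=22
step 6: P0: store L1 := 37  ⟶  MII  (L1)  txn=BusRdX+Flush  M[L1]=94
step 7: P2: load  L2  ⟶  IIE  (L2)  txn=BusRd  M[L2]=30
step 8: P1: load  L2  ⟶  ISS  (L2)  txn=BusRd  M[L2]=30
step 9: P0: store L1 := 85  ⟶  MII  (L1)  txn=∅  M[L1]=94
step 10: P0: store L1 := 55  ⟶  MII  (L1)  txn=∅  M[L1]=94
step 11: P2: store L3 := 49  ⟶  IIM  (L3)  txn=BusRdX  M[L3]=70
step 12: P2: load  L3  ⟶  IIM  (L3)  txn=∅  M[L3]=70
step 13: P0: load  L1  ⟶  MII  (L1)  txn=∅  M[L1]=94
step 14: P2: load  L1  ⟶  SIS  (L1)  txn=BusRd+Flush  M[L1]=55
step 15: P1: store L1 := 29  ⟶  IMI  (L1)  txn=BusRdX  M[L1]=55
step 16: P1: load  L1  ⟶  IMI  (L1)  txn=∅  M[L1]=55
step 17: P1: store L1 := 1  ⟶  IMI  (L1)  txn=∅  M[L1]=55
step 18: P2: load  L1  ⟶  ISS  (L1)  txn=BusRd+Flush  M[L1]=1
step 19: P1: store L0 := 60  ⟶  IMI  (L0)  txn=BusRdX+Flush  M[L0]=85
step 20: P2: store L1 := 6  ⟶  IIM  (L1)  txn=BusUpgr  M[L1]=1
step 21: P1: load  L1  ⟶  ISS  (L1)  txn=BusRd+Flush  M[L1]=6
step 22: P1: load  L1  ⟶  ISS  (L1)  txn=∅  M[L1]=6
step 23: P1: load  L1  ⟶  ISS  (L1)  txn=∅  M[L1]=6
step 24: P1: load  L1  ⟶  ISS  (L1)  txn=∅  M[L1]=6

memory[L0] = 85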